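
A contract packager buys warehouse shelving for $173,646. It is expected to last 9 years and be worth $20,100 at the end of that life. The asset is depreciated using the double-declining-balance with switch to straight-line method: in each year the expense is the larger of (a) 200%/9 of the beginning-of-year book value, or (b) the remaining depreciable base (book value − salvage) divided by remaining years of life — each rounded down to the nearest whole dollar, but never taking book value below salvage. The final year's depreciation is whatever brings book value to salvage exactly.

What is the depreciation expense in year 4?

Depreciable base = $173,646 − $20,100 = $153,546.
Year 1: DB = ⌊$173,646 × 200%/9⌋ = $38,588; SL = ⌊$153,546/9⌋ = $17,060 → take DB $38,588. Book value $135,058.
Year 2: DB = ⌊$135,058 × 200%/9⌋ = $30,012; SL = ⌊$114,958/8⌋ = $14,369 → take DB $30,012. Book value $105,046.
Year 3: DB = ⌊$105,046 × 200%/9⌋ = $23,343; SL = ⌊$84,946/7⌋ = $12,135 → take DB $23,343. Book value $81,703.
Year 4: DB = ⌊$81,703 × 200%/9⌋ = $18,156; SL = ⌊$61,603/6⌋ = $10,267 → take DB $18,156. Book value $63,547.

$18,156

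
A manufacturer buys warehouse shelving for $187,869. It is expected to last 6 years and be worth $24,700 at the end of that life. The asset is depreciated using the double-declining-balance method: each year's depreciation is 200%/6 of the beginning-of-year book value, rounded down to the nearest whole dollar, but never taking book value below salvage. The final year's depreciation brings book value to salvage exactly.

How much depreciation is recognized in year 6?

Depreciable base = $187,869 − $24,700 = $163,169.
Year 1: ⌊$187,869 × 200%/6⌋ = $62,623. Book value $125,246.
Year 2: ⌊$125,246 × 200%/6⌋ = $41,748. Book value $83,498.
Year 3: ⌊$83,498 × 200%/6⌋ = $27,832. Book value $55,666.
Year 4: ⌊$55,666 × 200%/6⌋ = $18,555. Book value $37,111.
Year 5: ⌊$37,111 × 200%/6⌋ = $12,370. Book value $24,741.
Year 6 (final): $24,741 − $24,700 = $41. Book value $24,700.

$41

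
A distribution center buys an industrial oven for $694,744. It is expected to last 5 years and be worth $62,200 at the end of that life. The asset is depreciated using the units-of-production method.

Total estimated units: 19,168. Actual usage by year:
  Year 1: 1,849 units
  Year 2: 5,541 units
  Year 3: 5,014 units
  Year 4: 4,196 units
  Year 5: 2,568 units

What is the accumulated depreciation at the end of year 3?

Depreciable base = $694,744 − $62,200 = $632,544.
Rate = $632,544 / 19,168 units = $33 per unit.
Year 1: 1,849 × $33 = $61,017. Book value $633,727.
Year 2: 5,541 × $33 = $182,853. Book value $450,874.
Year 3: 5,014 × $33 = $165,462. Book value $285,412.
Accumulated through year 3 = $694,744 − $285,412 = $409,332.

$409,332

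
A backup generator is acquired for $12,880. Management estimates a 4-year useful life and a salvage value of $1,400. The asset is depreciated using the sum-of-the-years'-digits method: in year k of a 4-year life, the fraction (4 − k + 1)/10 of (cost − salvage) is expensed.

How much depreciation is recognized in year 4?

Depreciable base = $12,880 − $1,400 = $11,480.
Sum of the years' digits = 4+3+2+1 = 10.
Year 1: $11,480 × 4/10 = $4,592. Book value $8,288.
Year 2: $11,480 × 3/10 = $3,444. Book value $4,844.
Year 3: $11,480 × 2/10 = $2,296. Book value $2,548.
Year 4: $11,480 × 1/10 = $1,148. Book value $1,400.

$1,148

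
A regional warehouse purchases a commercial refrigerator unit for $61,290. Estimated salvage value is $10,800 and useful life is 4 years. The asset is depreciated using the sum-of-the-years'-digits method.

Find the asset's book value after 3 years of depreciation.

Depreciable base = $61,290 − $10,800 = $50,490.
Sum of the years' digits = 4+3+2+1 = 10.
Year 1: $50,490 × 4/10 = $20,196. Book value $41,094.
Year 2: $50,490 × 3/10 = $15,147. Book value $25,947.
Year 3: $50,490 × 2/10 = $10,098. Book value $15,849.

$15,849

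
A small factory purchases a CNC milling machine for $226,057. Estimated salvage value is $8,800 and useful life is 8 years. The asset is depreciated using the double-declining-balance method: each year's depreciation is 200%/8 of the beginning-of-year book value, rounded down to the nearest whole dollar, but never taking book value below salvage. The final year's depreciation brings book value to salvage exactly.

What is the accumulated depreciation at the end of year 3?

Depreciable base = $226,057 − $8,800 = $217,257.
Year 1: ⌊$226,057 × 200%/8⌋ = $56,514. Book value $169,543.
Year 2: ⌊$169,543 × 200%/8⌋ = $42,385. Book value $127,158.
Year 3: ⌊$127,158 × 200%/8⌋ = $31,789. Book value $95,369.
Accumulated through year 3 = $226,057 − $95,369 = $130,688.

$130,688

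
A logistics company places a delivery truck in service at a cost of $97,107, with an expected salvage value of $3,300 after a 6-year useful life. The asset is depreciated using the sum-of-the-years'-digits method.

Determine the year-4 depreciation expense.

Depreciable base = $97,107 − $3,300 = $93,807.
Sum of the years' digits = 6+5+4+3+2+1 = 21.
Year 1: $93,807 × 6/21 = $26,802. Book value $70,305.
Year 2: $93,807 × 5/21 = $22,335. Book value $47,970.
Year 3: $93,807 × 4/21 = $17,868. Book value $30,102.
Year 4: $93,807 × 3/21 = $13,401. Book value $16,701.

$13,401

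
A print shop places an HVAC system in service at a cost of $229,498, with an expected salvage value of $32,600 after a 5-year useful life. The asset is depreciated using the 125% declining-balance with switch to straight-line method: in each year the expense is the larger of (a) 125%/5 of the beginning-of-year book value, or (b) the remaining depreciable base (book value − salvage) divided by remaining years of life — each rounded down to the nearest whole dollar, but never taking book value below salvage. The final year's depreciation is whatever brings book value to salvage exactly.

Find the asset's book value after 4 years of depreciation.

$64,710

Depreciable base = $229,498 − $32,600 = $196,898.
Year 1: DB = ⌊$229,498 × 125%/5⌋ = $57,374; SL = ⌊$196,898/5⌋ = $39,379 → take DB $57,374. Book value $172,124.
Year 2: DB = ⌊$172,124 × 125%/5⌋ = $43,031; SL = ⌊$139,524/4⌋ = $34,881 → take DB $43,031. Book value $129,093.
Year 3: DB = ⌊$129,093 × 125%/5⌋ = $32,273; SL = ⌊$96,493/3⌋ = $32,164 → take DB $32,273. Book value $96,820.
Year 4: DB = ⌊$96,820 × 125%/5⌋ = $24,205; SL = ⌊$64,220/2⌋ = $32,110 → take SL $32,110. Book value $64,710.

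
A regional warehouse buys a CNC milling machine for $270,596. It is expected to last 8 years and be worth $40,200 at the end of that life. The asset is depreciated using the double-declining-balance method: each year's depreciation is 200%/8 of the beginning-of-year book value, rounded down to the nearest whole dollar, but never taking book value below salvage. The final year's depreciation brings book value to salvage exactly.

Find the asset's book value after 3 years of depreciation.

Depreciable base = $270,596 − $40,200 = $230,396.
Year 1: ⌊$270,596 × 200%/8⌋ = $67,649. Book value $202,947.
Year 2: ⌊$202,947 × 200%/8⌋ = $50,736. Book value $152,211.
Year 3: ⌊$152,211 × 200%/8⌋ = $38,052. Book value $114,159.

$114,159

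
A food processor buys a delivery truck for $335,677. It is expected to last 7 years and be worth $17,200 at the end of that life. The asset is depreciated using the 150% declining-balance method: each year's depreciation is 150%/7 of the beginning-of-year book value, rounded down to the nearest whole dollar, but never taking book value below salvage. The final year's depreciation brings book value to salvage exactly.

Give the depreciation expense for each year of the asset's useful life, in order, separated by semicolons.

Depreciable base = $335,677 − $17,200 = $318,477.
Year 1: ⌊$335,677 × 150%/7⌋ = $71,930. Book value $263,747.
Year 2: ⌊$263,747 × 150%/7⌋ = $56,517. Book value $207,230.
Year 3: ⌊$207,230 × 150%/7⌋ = $44,406. Book value $162,824.
Year 4: ⌊$162,824 × 150%/7⌋ = $34,890. Book value $127,934.
Year 5: ⌊$127,934 × 150%/7⌋ = $27,414. Book value $100,520.
Year 6: ⌊$100,520 × 150%/7⌋ = $21,540. Book value $78,980.
Year 7 (final): $78,980 − $17,200 = $61,780. Book value $17,200.

$71,930; $56,517; $44,406; $34,890; $27,414; $21,540; $61,780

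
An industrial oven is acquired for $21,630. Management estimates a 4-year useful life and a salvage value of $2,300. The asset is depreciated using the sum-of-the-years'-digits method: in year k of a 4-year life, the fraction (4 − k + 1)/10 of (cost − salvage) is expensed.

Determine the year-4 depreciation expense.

$1,933

Depreciable base = $21,630 − $2,300 = $19,330.
Sum of the years' digits = 4+3+2+1 = 10.
Year 1: $19,330 × 4/10 = $7,732. Book value $13,898.
Year 2: $19,330 × 3/10 = $5,799. Book value $8,099.
Year 3: $19,330 × 2/10 = $3,866. Book value $4,233.
Year 4: $19,330 × 1/10 = $1,933. Book value $2,300.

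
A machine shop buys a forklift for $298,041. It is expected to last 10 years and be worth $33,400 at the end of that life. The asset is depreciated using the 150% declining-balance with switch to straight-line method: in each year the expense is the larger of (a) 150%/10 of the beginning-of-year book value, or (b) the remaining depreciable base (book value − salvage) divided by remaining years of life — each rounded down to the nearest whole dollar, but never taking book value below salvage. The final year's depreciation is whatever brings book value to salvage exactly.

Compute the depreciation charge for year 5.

$23,337

Depreciable base = $298,041 − $33,400 = $264,641.
Year 1: DB = ⌊$298,041 × 150%/10⌋ = $44,706; SL = ⌊$264,641/10⌋ = $26,464 → take DB $44,706. Book value $253,335.
Year 2: DB = ⌊$253,335 × 150%/10⌋ = $38,000; SL = ⌊$219,935/9⌋ = $24,437 → take DB $38,000. Book value $215,335.
Year 3: DB = ⌊$215,335 × 150%/10⌋ = $32,300; SL = ⌊$181,935/8⌋ = $22,741 → take DB $32,300. Book value $183,035.
Year 4: DB = ⌊$183,035 × 150%/10⌋ = $27,455; SL = ⌊$149,635/7⌋ = $21,376 → take DB $27,455. Book value $155,580.
Year 5: DB = ⌊$155,580 × 150%/10⌋ = $23,337; SL = ⌊$122,180/6⌋ = $20,363 → take DB $23,337. Book value $132,243.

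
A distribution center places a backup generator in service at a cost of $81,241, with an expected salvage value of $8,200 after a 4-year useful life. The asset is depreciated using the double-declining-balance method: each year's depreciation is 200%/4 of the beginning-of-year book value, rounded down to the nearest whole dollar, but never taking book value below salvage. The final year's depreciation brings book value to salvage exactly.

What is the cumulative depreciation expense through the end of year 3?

$71,085

Depreciable base = $81,241 − $8,200 = $73,041.
Year 1: ⌊$81,241 × 200%/4⌋ = $40,620. Book value $40,621.
Year 2: ⌊$40,621 × 200%/4⌋ = $20,310. Book value $20,311.
Year 3: ⌊$20,311 × 200%/4⌋ = $10,155. Book value $10,156.
Accumulated through year 3 = $81,241 − $10,156 = $71,085.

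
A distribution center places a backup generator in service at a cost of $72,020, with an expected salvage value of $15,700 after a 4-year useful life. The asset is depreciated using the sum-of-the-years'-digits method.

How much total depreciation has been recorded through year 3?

$50,688

Depreciable base = $72,020 − $15,700 = $56,320.
Sum of the years' digits = 4+3+2+1 = 10.
Year 1: $56,320 × 4/10 = $22,528. Book value $49,492.
Year 2: $56,320 × 3/10 = $16,896. Book value $32,596.
Year 3: $56,320 × 2/10 = $11,264. Book value $21,332.
Accumulated through year 3 = $72,020 − $21,332 = $50,688.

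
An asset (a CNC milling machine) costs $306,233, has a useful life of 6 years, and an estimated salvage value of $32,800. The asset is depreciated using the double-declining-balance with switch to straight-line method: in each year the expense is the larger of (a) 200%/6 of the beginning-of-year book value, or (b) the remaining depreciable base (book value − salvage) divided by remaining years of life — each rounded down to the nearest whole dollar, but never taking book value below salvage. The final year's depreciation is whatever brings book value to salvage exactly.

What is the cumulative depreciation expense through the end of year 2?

Depreciable base = $306,233 − $32,800 = $273,433.
Year 1: DB = ⌊$306,233 × 200%/6⌋ = $102,077; SL = ⌊$273,433/6⌋ = $45,572 → take DB $102,077. Book value $204,156.
Year 2: DB = ⌊$204,156 × 200%/6⌋ = $68,052; SL = ⌊$171,356/5⌋ = $34,271 → take DB $68,052. Book value $136,104.
Accumulated through year 2 = $306,233 − $136,104 = $170,129.

$170,129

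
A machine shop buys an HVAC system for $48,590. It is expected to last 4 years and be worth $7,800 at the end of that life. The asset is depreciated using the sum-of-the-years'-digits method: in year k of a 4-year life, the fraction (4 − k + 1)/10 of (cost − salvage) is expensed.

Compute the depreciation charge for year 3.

$8,158

Depreciable base = $48,590 − $7,800 = $40,790.
Sum of the years' digits = 4+3+2+1 = 10.
Year 1: $40,790 × 4/10 = $16,316. Book value $32,274.
Year 2: $40,790 × 3/10 = $12,237. Book value $20,037.
Year 3: $40,790 × 2/10 = $8,158. Book value $11,879.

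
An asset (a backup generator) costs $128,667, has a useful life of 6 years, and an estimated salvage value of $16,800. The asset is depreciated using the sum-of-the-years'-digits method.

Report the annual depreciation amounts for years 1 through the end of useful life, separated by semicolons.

$31,962; $26,635; $21,308; $15,981; $10,654; $5,327

Depreciable base = $128,667 − $16,800 = $111,867.
Sum of the years' digits = 6+5+4+3+2+1 = 21.
Year 1: $111,867 × 6/21 = $31,962. Book value $96,705.
Year 2: $111,867 × 5/21 = $26,635. Book value $70,070.
Year 3: $111,867 × 4/21 = $21,308. Book value $48,762.
Year 4: $111,867 × 3/21 = $15,981. Book value $32,781.
Year 5: $111,867 × 2/21 = $10,654. Book value $22,127.
Year 6: $111,867 × 1/21 = $5,327. Book value $16,800.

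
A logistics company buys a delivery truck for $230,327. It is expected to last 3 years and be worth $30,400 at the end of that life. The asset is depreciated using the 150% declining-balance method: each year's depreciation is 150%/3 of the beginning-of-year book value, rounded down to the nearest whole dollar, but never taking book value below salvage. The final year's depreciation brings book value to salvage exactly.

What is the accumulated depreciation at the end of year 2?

$172,745

Depreciable base = $230,327 − $30,400 = $199,927.
Year 1: ⌊$230,327 × 150%/3⌋ = $115,163. Book value $115,164.
Year 2: ⌊$115,164 × 150%/3⌋ = $57,582. Book value $57,582.
Accumulated through year 2 = $230,327 − $57,582 = $172,745.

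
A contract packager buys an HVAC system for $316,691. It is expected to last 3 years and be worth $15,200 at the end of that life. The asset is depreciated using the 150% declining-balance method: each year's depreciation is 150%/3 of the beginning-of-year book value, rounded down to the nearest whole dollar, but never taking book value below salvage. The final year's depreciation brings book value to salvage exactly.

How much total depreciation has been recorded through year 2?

Depreciable base = $316,691 − $15,200 = $301,491.
Year 1: ⌊$316,691 × 150%/3⌋ = $158,345. Book value $158,346.
Year 2: ⌊$158,346 × 150%/3⌋ = $79,173. Book value $79,173.
Accumulated through year 2 = $316,691 − $79,173 = $237,518.

$237,518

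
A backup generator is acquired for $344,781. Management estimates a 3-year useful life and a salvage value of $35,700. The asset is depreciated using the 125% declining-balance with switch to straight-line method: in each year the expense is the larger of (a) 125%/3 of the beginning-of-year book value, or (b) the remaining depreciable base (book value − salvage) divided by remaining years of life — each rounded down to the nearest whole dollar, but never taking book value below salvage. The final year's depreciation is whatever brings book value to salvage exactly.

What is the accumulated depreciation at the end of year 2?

$227,459

Depreciable base = $344,781 − $35,700 = $309,081.
Year 1: DB = ⌊$344,781 × 125%/3⌋ = $143,658; SL = ⌊$309,081/3⌋ = $103,027 → take DB $143,658. Book value $201,123.
Year 2: DB = ⌊$201,123 × 125%/3⌋ = $83,801; SL = ⌊$165,423/2⌋ = $82,711 → take DB $83,801. Book value $117,322.
Accumulated through year 2 = $344,781 − $117,322 = $227,459.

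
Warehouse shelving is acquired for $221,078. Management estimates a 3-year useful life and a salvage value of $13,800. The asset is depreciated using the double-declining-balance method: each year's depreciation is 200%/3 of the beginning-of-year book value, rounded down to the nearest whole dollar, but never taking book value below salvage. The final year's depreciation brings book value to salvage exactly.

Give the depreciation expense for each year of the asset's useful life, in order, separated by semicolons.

$147,385; $49,128; $10,765

Depreciable base = $221,078 − $13,800 = $207,278.
Year 1: ⌊$221,078 × 200%/3⌋ = $147,385. Book value $73,693.
Year 2: ⌊$73,693 × 200%/3⌋ = $49,128. Book value $24,565.
Year 3 (final): $24,565 − $13,800 = $10,765. Book value $13,800.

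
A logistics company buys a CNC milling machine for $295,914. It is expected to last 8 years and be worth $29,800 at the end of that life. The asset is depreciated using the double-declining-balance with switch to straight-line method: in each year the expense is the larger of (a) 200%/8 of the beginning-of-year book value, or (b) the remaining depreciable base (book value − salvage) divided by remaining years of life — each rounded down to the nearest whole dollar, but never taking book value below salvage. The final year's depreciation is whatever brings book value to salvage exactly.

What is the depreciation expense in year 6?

$17,555

Depreciable base = $295,914 − $29,800 = $266,114.
Year 1: DB = ⌊$295,914 × 200%/8⌋ = $73,978; SL = ⌊$266,114/8⌋ = $33,264 → take DB $73,978. Book value $221,936.
Year 2: DB = ⌊$221,936 × 200%/8⌋ = $55,484; SL = ⌊$192,136/7⌋ = $27,448 → take DB $55,484. Book value $166,452.
Year 3: DB = ⌊$166,452 × 200%/8⌋ = $41,613; SL = ⌊$136,652/6⌋ = $22,775 → take DB $41,613. Book value $124,839.
Year 4: DB = ⌊$124,839 × 200%/8⌋ = $31,209; SL = ⌊$95,039/5⌋ = $19,007 → take DB $31,209. Book value $93,630.
Year 5: DB = ⌊$93,630 × 200%/8⌋ = $23,407; SL = ⌊$63,830/4⌋ = $15,957 → take DB $23,407. Book value $70,223.
Year 6: DB = ⌊$70,223 × 200%/8⌋ = $17,555; SL = ⌊$40,423/3⌋ = $13,474 → take DB $17,555. Book value $52,668.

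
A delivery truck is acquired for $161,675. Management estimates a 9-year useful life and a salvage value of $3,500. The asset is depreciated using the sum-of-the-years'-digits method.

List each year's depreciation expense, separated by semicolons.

Depreciable base = $161,675 − $3,500 = $158,175.
Sum of the years' digits = 9+8+7+6+5+4+3+2+1 = 45.
Year 1: $158,175 × 9/45 = $31,635. Book value $130,040.
Year 2: $158,175 × 8/45 = $28,120. Book value $101,920.
Year 3: $158,175 × 7/45 = $24,605. Book value $77,315.
Year 4: $158,175 × 6/45 = $21,090. Book value $56,225.
Year 5: $158,175 × 5/45 = $17,575. Book value $38,650.
Year 6: $158,175 × 4/45 = $14,060. Book value $24,590.
Year 7: $158,175 × 3/45 = $10,545. Book value $14,045.
Year 8: $158,175 × 2/45 = $7,030. Book value $7,015.
Year 9: $158,175 × 1/45 = $3,515. Book value $3,500.

$31,635; $28,120; $24,605; $21,090; $17,575; $14,060; $10,545; $7,030; $3,515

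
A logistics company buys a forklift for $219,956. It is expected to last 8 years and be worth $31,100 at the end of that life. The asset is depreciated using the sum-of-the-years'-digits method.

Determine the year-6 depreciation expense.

Depreciable base = $219,956 − $31,100 = $188,856.
Sum of the years' digits = 8+7+6+5+4+3+2+1 = 36.
Year 1: $188,856 × 8/36 = $41,968. Book value $177,988.
Year 2: $188,856 × 7/36 = $36,722. Book value $141,266.
Year 3: $188,856 × 6/36 = $31,476. Book value $109,790.
Year 4: $188,856 × 5/36 = $26,230. Book value $83,560.
Year 5: $188,856 × 4/36 = $20,984. Book value $62,576.
Year 6: $188,856 × 3/36 = $15,738. Book value $46,838.

$15,738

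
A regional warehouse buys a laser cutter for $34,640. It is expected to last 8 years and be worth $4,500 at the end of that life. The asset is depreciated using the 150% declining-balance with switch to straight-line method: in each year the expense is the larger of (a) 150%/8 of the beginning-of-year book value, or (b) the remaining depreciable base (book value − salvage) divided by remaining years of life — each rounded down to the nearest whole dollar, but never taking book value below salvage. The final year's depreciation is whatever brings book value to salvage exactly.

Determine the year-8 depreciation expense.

Depreciable base = $34,640 − $4,500 = $30,140.
Year 1: DB = ⌊$34,640 × 150%/8⌋ = $6,495; SL = ⌊$30,140/8⌋ = $3,767 → take DB $6,495. Book value $28,145.
Year 2: DB = ⌊$28,145 × 150%/8⌋ = $5,277; SL = ⌊$23,645/7⌋ = $3,377 → take DB $5,277. Book value $22,868.
Year 3: DB = ⌊$22,868 × 150%/8⌋ = $4,287; SL = ⌊$18,368/6⌋ = $3,061 → take DB $4,287. Book value $18,581.
Year 4: DB = ⌊$18,581 × 150%/8⌋ = $3,483; SL = ⌊$14,081/5⌋ = $2,816 → take DB $3,483. Book value $15,098.
Year 5: DB = ⌊$15,098 × 150%/8⌋ = $2,830; SL = ⌊$10,598/4⌋ = $2,649 → take DB $2,830. Book value $12,268.
Year 6: DB = ⌊$12,268 × 150%/8⌋ = $2,300; SL = ⌊$7,768/3⌋ = $2,589 → take SL $2,589. Book value $9,679.
Year 7: DB = ⌊$9,679 × 150%/8⌋ = $1,814; SL = ⌊$5,179/2⌋ = $2,589 → take SL $2,589. Book value $7,090.
Year 8 (final): $7,090 − $4,500 = $2,590. Book value $4,500.

$2,590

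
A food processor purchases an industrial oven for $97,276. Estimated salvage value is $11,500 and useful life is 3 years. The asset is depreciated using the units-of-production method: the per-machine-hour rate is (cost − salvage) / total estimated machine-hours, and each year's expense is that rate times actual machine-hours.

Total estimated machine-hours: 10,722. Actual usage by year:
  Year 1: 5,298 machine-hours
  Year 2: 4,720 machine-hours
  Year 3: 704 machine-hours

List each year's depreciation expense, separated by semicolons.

$42,384; $37,760; $5,632

Depreciable base = $97,276 − $11,500 = $85,776.
Rate = $85,776 / 10,722 machine-hours = $8 per machine-hour.
Year 1: 5,298 × $8 = $42,384. Book value $54,892.
Year 2: 4,720 × $8 = $37,760. Book value $17,132.
Year 3: 704 × $8 = $5,632. Book value $11,500.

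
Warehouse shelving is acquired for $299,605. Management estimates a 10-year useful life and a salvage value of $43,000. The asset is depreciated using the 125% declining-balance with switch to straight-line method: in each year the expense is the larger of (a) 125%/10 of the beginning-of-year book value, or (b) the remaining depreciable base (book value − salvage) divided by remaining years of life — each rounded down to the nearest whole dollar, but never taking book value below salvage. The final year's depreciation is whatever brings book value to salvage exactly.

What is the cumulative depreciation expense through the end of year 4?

Depreciable base = $299,605 − $43,000 = $256,605.
Year 1: DB = ⌊$299,605 × 125%/10⌋ = $37,450; SL = ⌊$256,605/10⌋ = $25,660 → take DB $37,450. Book value $262,155.
Year 2: DB = ⌊$262,155 × 125%/10⌋ = $32,769; SL = ⌊$219,155/9⌋ = $24,350 → take DB $32,769. Book value $229,386.
Year 3: DB = ⌊$229,386 × 125%/10⌋ = $28,673; SL = ⌊$186,386/8⌋ = $23,298 → take DB $28,673. Book value $200,713.
Year 4: DB = ⌊$200,713 × 125%/10⌋ = $25,089; SL = ⌊$157,713/7⌋ = $22,530 → take DB $25,089. Book value $175,624.
Accumulated through year 4 = $299,605 − $175,624 = $123,981.

$123,981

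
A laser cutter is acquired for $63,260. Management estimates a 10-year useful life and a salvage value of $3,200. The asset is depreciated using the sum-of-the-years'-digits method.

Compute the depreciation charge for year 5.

$6,552

Depreciable base = $63,260 − $3,200 = $60,060.
Sum of the years' digits = 10+9+8+7+6+5+4+3+2+1 = 55.
Year 1: $60,060 × 10/55 = $10,920. Book value $52,340.
Year 2: $60,060 × 9/55 = $9,828. Book value $42,512.
Year 3: $60,060 × 8/55 = $8,736. Book value $33,776.
Year 4: $60,060 × 7/55 = $7,644. Book value $26,132.
Year 5: $60,060 × 6/55 = $6,552. Book value $19,580.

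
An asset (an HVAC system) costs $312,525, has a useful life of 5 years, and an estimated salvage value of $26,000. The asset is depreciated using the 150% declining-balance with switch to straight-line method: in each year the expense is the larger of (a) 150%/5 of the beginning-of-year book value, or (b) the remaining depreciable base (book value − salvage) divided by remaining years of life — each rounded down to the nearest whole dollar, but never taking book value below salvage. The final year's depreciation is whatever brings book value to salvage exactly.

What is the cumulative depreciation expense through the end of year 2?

Depreciable base = $312,525 − $26,000 = $286,525.
Year 1: DB = ⌊$312,525 × 150%/5⌋ = $93,757; SL = ⌊$286,525/5⌋ = $57,305 → take DB $93,757. Book value $218,768.
Year 2: DB = ⌊$218,768 × 150%/5⌋ = $65,630; SL = ⌊$192,768/4⌋ = $48,192 → take DB $65,630. Book value $153,138.
Accumulated through year 2 = $312,525 − $153,138 = $159,387.

$159,387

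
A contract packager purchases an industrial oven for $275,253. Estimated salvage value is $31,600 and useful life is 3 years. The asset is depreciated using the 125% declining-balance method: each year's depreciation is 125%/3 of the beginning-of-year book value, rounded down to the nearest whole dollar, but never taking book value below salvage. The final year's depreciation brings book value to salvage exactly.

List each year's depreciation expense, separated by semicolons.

Depreciable base = $275,253 − $31,600 = $243,653.
Year 1: ⌊$275,253 × 125%/3⌋ = $114,688. Book value $160,565.
Year 2: ⌊$160,565 × 125%/3⌋ = $66,902. Book value $93,663.
Year 3 (final): $93,663 − $31,600 = $62,063. Book value $31,600.

$114,688; $66,902; $62,063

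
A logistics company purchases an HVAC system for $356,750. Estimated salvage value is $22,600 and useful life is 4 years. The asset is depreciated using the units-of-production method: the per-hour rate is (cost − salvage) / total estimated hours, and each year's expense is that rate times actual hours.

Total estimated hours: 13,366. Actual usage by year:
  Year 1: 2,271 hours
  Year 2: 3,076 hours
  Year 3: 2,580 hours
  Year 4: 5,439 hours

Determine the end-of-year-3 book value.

$158,575

Depreciable base = $356,750 − $22,600 = $334,150.
Rate = $334,150 / 13,366 hours = $25 per hour.
Year 1: 2,271 × $25 = $56,775. Book value $299,975.
Year 2: 3,076 × $25 = $76,900. Book value $223,075.
Year 3: 2,580 × $25 = $64,500. Book value $158,575.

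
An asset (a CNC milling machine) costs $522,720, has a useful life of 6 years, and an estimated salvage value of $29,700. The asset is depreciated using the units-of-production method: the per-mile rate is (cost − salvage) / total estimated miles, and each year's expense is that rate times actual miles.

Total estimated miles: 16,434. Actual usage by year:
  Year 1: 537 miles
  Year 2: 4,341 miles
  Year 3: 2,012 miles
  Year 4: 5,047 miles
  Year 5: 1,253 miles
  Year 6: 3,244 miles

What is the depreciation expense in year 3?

Depreciable base = $522,720 − $29,700 = $493,020.
Rate = $493,020 / 16,434 miles = $30 per mile.
Year 1: 537 × $30 = $16,110. Book value $506,610.
Year 2: 4,341 × $30 = $130,230. Book value $376,380.
Year 3: 2,012 × $30 = $60,360. Book value $316,020.

$60,360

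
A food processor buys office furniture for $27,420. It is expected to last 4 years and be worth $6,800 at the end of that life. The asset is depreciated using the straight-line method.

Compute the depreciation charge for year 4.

$5,155

Depreciable base = $27,420 − $6,800 = $20,620.
Annual expense = $20,620 / 4 = $5,155.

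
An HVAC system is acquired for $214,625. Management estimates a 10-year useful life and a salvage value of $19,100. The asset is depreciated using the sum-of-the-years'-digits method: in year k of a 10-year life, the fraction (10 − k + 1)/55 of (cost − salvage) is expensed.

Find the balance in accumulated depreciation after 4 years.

Depreciable base = $214,625 − $19,100 = $195,525.
Sum of the years' digits = 10+9+8+7+6+5+4+3+2+1 = 55.
Year 1: $195,525 × 10/55 = $35,550. Book value $179,075.
Year 2: $195,525 × 9/55 = $31,995. Book value $147,080.
Year 3: $195,525 × 8/55 = $28,440. Book value $118,640.
Year 4: $195,525 × 7/55 = $24,885. Book value $93,755.
Accumulated through year 4 = $214,625 − $93,755 = $120,870.

$120,870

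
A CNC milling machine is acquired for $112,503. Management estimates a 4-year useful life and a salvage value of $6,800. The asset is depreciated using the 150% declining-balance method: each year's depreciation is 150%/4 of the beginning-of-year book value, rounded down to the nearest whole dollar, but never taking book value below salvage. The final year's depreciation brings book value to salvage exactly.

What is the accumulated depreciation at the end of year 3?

$85,036

Depreciable base = $112,503 − $6,800 = $105,703.
Year 1: ⌊$112,503 × 150%/4⌋ = $42,188. Book value $70,315.
Year 2: ⌊$70,315 × 150%/4⌋ = $26,368. Book value $43,947.
Year 3: ⌊$43,947 × 150%/4⌋ = $16,480. Book value $27,467.
Accumulated through year 3 = $112,503 − $27,467 = $85,036.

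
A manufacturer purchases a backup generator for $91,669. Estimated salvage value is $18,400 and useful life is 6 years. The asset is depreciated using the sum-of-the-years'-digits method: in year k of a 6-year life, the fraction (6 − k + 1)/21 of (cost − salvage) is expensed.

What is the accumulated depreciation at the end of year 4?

$62,802

Depreciable base = $91,669 − $18,400 = $73,269.
Sum of the years' digits = 6+5+4+3+2+1 = 21.
Year 1: $73,269 × 6/21 = $20,934. Book value $70,735.
Year 2: $73,269 × 5/21 = $17,445. Book value $53,290.
Year 3: $73,269 × 4/21 = $13,956. Book value $39,334.
Year 4: $73,269 × 3/21 = $10,467. Book value $28,867.
Accumulated through year 4 = $91,669 − $28,867 = $62,802.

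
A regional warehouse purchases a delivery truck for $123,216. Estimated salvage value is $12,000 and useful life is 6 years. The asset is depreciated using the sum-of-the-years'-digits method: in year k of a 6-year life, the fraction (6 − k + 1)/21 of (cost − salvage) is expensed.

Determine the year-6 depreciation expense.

Depreciable base = $123,216 − $12,000 = $111,216.
Sum of the years' digits = 6+5+4+3+2+1 = 21.
Year 1: $111,216 × 6/21 = $31,776. Book value $91,440.
Year 2: $111,216 × 5/21 = $26,480. Book value $64,960.
Year 3: $111,216 × 4/21 = $21,184. Book value $43,776.
Year 4: $111,216 × 3/21 = $15,888. Book value $27,888.
Year 5: $111,216 × 2/21 = $10,592. Book value $17,296.
Year 6: $111,216 × 1/21 = $5,296. Book value $12,000.

$5,296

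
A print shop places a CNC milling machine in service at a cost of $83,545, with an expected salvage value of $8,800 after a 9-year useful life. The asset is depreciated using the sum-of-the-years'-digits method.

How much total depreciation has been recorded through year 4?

$49,830

Depreciable base = $83,545 − $8,800 = $74,745.
Sum of the years' digits = 9+8+7+6+5+4+3+2+1 = 45.
Year 1: $74,745 × 9/45 = $14,949. Book value $68,596.
Year 2: $74,745 × 8/45 = $13,288. Book value $55,308.
Year 3: $74,745 × 7/45 = $11,627. Book value $43,681.
Year 4: $74,745 × 6/45 = $9,966. Book value $33,715.
Accumulated through year 4 = $83,545 − $33,715 = $49,830.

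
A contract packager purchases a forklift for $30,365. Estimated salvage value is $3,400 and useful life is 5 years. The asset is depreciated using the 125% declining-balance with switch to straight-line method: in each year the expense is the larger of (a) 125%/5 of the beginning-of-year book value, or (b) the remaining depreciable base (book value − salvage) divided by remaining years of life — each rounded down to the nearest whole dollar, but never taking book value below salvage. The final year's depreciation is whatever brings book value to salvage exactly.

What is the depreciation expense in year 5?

$4,561

Depreciable base = $30,365 − $3,400 = $26,965.
Year 1: DB = ⌊$30,365 × 125%/5⌋ = $7,591; SL = ⌊$26,965/5⌋ = $5,393 → take DB $7,591. Book value $22,774.
Year 2: DB = ⌊$22,774 × 125%/5⌋ = $5,693; SL = ⌊$19,374/4⌋ = $4,843 → take DB $5,693. Book value $17,081.
Year 3: DB = ⌊$17,081 × 125%/5⌋ = $4,270; SL = ⌊$13,681/3⌋ = $4,560 → take SL $4,560. Book value $12,521.
Year 4: DB = ⌊$12,521 × 125%/5⌋ = $3,130; SL = ⌊$9,121/2⌋ = $4,560 → take SL $4,560. Book value $7,961.
Year 5 (final): $7,961 − $3,400 = $4,561. Book value $3,400.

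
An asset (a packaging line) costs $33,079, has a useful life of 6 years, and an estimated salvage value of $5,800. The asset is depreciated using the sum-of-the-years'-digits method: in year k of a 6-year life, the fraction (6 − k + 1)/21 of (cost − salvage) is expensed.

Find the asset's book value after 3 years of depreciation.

Depreciable base = $33,079 − $5,800 = $27,279.
Sum of the years' digits = 6+5+4+3+2+1 = 21.
Year 1: $27,279 × 6/21 = $7,794. Book value $25,285.
Year 2: $27,279 × 5/21 = $6,495. Book value $18,790.
Year 3: $27,279 × 4/21 = $5,196. Book value $13,594.

$13,594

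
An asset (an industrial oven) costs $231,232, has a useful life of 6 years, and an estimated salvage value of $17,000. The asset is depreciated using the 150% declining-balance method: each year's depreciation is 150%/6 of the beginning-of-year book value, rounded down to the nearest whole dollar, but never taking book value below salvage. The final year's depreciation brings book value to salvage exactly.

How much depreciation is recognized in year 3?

$32,517

Depreciable base = $231,232 − $17,000 = $214,232.
Year 1: ⌊$231,232 × 150%/6⌋ = $57,808. Book value $173,424.
Year 2: ⌊$173,424 × 150%/6⌋ = $43,356. Book value $130,068.
Year 3: ⌊$130,068 × 150%/6⌋ = $32,517. Book value $97,551.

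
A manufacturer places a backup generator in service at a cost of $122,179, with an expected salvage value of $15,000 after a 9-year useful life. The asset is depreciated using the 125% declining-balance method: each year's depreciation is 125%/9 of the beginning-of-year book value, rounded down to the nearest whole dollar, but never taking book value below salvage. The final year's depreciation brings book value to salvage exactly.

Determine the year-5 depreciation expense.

Depreciable base = $122,179 − $15,000 = $107,179.
Year 1: ⌊$122,179 × 125%/9⌋ = $16,969. Book value $105,210.
Year 2: ⌊$105,210 × 125%/9⌋ = $14,612. Book value $90,598.
Year 3: ⌊$90,598 × 125%/9⌋ = $12,583. Book value $78,015.
Year 4: ⌊$78,015 × 125%/9⌋ = $10,835. Book value $67,180.
Year 5: ⌊$67,180 × 125%/9⌋ = $9,330. Book value $57,850.

$9,330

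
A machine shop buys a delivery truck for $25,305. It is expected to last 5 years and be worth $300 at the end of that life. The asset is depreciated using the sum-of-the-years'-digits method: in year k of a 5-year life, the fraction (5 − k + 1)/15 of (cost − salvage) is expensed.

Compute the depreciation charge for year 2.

$6,668

Depreciable base = $25,305 − $300 = $25,005.
Sum of the years' digits = 5+4+3+2+1 = 15.
Year 1: $25,005 × 5/15 = $8,335. Book value $16,970.
Year 2: $25,005 × 4/15 = $6,668. Book value $10,302.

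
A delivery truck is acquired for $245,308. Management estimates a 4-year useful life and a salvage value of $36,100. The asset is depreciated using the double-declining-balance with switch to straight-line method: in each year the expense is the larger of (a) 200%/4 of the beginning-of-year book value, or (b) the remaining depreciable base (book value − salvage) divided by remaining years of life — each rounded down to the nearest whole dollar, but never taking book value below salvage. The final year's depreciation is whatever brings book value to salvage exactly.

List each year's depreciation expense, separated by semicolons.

$122,654; $61,327; $25,227; $0

Depreciable base = $245,308 − $36,100 = $209,208.
Year 1: DB = ⌊$245,308 × 200%/4⌋ = $122,654; SL = ⌊$209,208/4⌋ = $52,302 → take DB $122,654. Book value $122,654.
Year 2: DB = ⌊$122,654 × 200%/4⌋ = $61,327; SL = ⌊$86,554/3⌋ = $28,851 → take DB $61,327. Book value $61,327.
Year 3: DB = ⌊$61,327 × 200%/4⌋ = $30,663; SL = ⌊$25,227/2⌋ = $12,613 → take DB $30,663, capped at $25,227. Book value $36,100.
Year 4 (final): $36,100 − $36,100 = $0. Book value $36,100.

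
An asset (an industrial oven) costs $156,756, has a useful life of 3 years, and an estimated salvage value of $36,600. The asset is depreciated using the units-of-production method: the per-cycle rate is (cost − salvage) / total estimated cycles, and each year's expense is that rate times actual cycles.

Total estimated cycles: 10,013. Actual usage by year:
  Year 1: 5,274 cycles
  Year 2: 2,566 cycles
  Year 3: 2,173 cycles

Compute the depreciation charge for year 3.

$26,076

Depreciable base = $156,756 − $36,600 = $120,156.
Rate = $120,156 / 10,013 cycles = $12 per cycle.
Year 1: 5,274 × $12 = $63,288. Book value $93,468.
Year 2: 2,566 × $12 = $30,792. Book value $62,676.
Year 3: 2,173 × $12 = $26,076. Book value $36,600.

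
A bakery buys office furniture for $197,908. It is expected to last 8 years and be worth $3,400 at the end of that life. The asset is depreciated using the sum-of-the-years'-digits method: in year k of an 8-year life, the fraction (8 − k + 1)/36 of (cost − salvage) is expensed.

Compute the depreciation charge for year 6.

$16,209

Depreciable base = $197,908 − $3,400 = $194,508.
Sum of the years' digits = 8+7+6+5+4+3+2+1 = 36.
Year 1: $194,508 × 8/36 = $43,224. Book value $154,684.
Year 2: $194,508 × 7/36 = $37,821. Book value $116,863.
Year 3: $194,508 × 6/36 = $32,418. Book value $84,445.
Year 4: $194,508 × 5/36 = $27,015. Book value $57,430.
Year 5: $194,508 × 4/36 = $21,612. Book value $35,818.
Year 6: $194,508 × 3/36 = $16,209. Book value $19,609.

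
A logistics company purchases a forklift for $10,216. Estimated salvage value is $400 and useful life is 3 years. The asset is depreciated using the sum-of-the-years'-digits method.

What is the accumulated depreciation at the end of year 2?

Depreciable base = $10,216 − $400 = $9,816.
Sum of the years' digits = 3+2+1 = 6.
Year 1: $9,816 × 3/6 = $4,908. Book value $5,308.
Year 2: $9,816 × 2/6 = $3,272. Book value $2,036.
Accumulated through year 2 = $10,216 − $2,036 = $8,180.

$8,180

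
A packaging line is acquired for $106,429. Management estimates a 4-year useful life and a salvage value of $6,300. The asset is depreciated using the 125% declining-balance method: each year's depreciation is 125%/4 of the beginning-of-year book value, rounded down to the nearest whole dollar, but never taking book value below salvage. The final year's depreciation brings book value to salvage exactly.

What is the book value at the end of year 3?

Depreciable base = $106,429 − $6,300 = $100,129.
Year 1: ⌊$106,429 × 125%/4⌋ = $33,259. Book value $73,170.
Year 2: ⌊$73,170 × 125%/4⌋ = $22,865. Book value $50,305.
Year 3: ⌊$50,305 × 125%/4⌋ = $15,720. Book value $34,585.

$34,585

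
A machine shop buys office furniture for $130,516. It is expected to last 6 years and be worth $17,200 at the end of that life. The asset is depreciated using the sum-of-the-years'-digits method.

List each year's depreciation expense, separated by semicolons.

Depreciable base = $130,516 − $17,200 = $113,316.
Sum of the years' digits = 6+5+4+3+2+1 = 21.
Year 1: $113,316 × 6/21 = $32,376. Book value $98,140.
Year 2: $113,316 × 5/21 = $26,980. Book value $71,160.
Year 3: $113,316 × 4/21 = $21,584. Book value $49,576.
Year 4: $113,316 × 3/21 = $16,188. Book value $33,388.
Year 5: $113,316 × 2/21 = $10,792. Book value $22,596.
Year 6: $113,316 × 1/21 = $5,396. Book value $17,200.

$32,376; $26,980; $21,584; $16,188; $10,792; $5,396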